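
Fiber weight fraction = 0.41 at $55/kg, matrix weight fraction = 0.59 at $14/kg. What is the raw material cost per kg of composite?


Cost = cost_f*Wf + cost_m*Wm = 55*0.41 + 14*0.59 = $30.81/kg

$30.81/kg


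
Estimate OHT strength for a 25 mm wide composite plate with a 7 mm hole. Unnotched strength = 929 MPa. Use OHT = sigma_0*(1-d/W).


OHT = sigma_0*(1-d/W) = 929*(1-7/25) = 668.9 MPa

668.9 MPa


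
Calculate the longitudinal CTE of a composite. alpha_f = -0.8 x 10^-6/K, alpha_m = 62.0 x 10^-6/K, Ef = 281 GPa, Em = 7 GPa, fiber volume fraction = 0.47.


E1 = Ef*Vf + Em*(1-Vf) = 135.78
alpha_1 = (alpha_f*Ef*Vf + alpha_m*Em*(1-Vf))/E1 = 0.92 x 10^-6/K

0.92 x 10^-6/K


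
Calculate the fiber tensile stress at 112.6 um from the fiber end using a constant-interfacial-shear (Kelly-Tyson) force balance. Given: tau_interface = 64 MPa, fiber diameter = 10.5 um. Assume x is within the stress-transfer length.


Force balance: sigma_f * (pi*d^2/4) = tau * (pi*d) * x  ->  sigma_f = 4 * tau * x / d
sigma_f = 4 * 64 * 112.6 / 10.5 = 2745.3 MPa

2745.3 MPa


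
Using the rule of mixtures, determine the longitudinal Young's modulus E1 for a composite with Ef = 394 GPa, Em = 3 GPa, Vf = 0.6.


E1 = Ef*Vf + Em*(1-Vf) = 394*0.6 + 3*0.4 = 237.6 GPa

237.6 GPa


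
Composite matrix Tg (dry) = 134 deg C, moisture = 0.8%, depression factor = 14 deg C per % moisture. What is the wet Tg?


Tg_wet = Tg_dry - k*moisture = 134 - 14*0.8 = 122.8 deg C

122.8 deg C


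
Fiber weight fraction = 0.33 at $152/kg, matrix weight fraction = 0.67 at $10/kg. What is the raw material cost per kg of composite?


Cost = cost_f*Wf + cost_m*Wm = 152*0.33 + 10*0.67 = $56.86/kg

$56.86/kg


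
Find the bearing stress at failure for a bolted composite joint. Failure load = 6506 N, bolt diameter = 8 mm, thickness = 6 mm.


sigma_br = F/(d*h) = 6506/(8*6) = 135.5 MPa

135.5 MPa


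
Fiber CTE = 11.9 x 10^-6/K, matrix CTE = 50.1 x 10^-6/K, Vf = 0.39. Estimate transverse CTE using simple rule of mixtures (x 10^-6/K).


alpha_2 = alpha_f*Vf + alpha_m*(1-Vf) = 11.9*0.39 + 50.1*0.61 = 35.2 x 10^-6/K

35.2 x 10^-6/K


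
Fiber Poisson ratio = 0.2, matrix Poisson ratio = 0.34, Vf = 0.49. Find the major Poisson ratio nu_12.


nu_12 = nu_f*Vf + nu_m*(1-Vf) = 0.2*0.49 + 0.34*0.51 = 0.2714

0.2714


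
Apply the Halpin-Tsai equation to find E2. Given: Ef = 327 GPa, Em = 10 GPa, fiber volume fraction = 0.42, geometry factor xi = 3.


eta = (Ef/Em - 1)/(Ef/Em + xi) = (32.7 - 1)/(32.7 + 3) = 0.888
E2 = Em*(1+xi*eta*Vf)/(1-eta*Vf) = 33.79 GPa

33.79 GPa


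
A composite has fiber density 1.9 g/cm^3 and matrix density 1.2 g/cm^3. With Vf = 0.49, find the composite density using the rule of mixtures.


rho_c = rho_f*Vf + rho_m*(1-Vf) = 1.9*0.49 + 1.2*0.51 = 1.543 g/cm^3

1.543 g/cm^3


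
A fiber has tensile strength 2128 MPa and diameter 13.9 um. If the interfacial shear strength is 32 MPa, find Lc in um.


Lc = sigma_f * d / (2 * tau_i) = 2128 * 13.9 / (2 * 32) = 462.2 um

462.2 um


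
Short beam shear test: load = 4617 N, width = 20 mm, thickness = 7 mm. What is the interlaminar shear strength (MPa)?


ILSS = 3F/(4bh) = 3*4617/(4*20*7) = 24.73 MPa

24.73 MPa


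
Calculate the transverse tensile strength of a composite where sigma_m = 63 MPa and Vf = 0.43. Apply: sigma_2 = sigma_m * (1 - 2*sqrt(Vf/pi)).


factor = 1 - 2*sqrt(0.43/pi) = 0.2601
sigma_2 = 63 * 0.2601 = 16.38 MPa

16.38 MPa


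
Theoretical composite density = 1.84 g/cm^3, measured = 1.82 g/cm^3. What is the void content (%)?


Void% = (rho_theo - rho_actual)/rho_theo * 100 = (1.84 - 1.82)/1.84 * 100 = 1.09%

1.09%


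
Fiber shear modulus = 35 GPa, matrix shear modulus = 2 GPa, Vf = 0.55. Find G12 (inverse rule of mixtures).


1/G12 = Vf/Gf + (1-Vf)/Gm = 0.55/35 + 0.45/2
G12 = 4.15 GPa

4.15 GPa


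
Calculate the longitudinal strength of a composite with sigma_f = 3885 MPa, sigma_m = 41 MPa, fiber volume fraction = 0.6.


sigma_1 = sigma_f*Vf + sigma_m*(1-Vf) = 3885*0.6 + 41*0.4 = 2347.4 MPa

2347.4 MPa


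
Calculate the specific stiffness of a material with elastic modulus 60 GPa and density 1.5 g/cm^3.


Specific stiffness = E/rho = 60/1.5 = 40.0 GPa/(g/cm^3)

40.0 GPa/(g/cm^3)


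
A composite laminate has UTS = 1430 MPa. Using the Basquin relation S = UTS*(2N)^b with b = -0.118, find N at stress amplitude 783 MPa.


N = 0.5 * (S/UTS)^(1/b) = 0.5 * (783/1430)^(1/-0.118) = 82.3571 cycles

82.3571 cycles


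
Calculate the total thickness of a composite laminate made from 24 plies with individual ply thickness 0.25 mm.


h = n * t_ply = 24 * 0.25 = 6.0 mm

6.0 mm


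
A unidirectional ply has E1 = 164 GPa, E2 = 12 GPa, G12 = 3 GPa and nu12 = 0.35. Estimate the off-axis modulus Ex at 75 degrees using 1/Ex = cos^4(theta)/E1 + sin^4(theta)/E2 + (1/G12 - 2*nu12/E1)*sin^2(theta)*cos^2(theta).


cos^4(75) = 0.004487, sin^4(75) = 0.870513, sin^2(75)*cos^2(75) = 0.0625
1/G12 - 2*nu12/E1 = 1/3 - 2*0.35/164 = 0.329065 GPa^-1
1/Ex = 0.004487/164 + 0.870513/12 + 0.329065*0.0625 = 0.0931367 GPa^-1
Ex = 10.74 GPa

10.74 GPa


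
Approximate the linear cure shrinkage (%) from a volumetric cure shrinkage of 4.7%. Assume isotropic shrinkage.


Linear shrinkage ≈ vol_shrink/3 = 4.7/3 = 1.567%

1.567%


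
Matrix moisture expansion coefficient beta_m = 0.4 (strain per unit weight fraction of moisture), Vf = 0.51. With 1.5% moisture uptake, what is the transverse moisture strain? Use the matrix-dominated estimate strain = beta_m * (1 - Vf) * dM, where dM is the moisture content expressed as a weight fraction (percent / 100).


dM = 1.5/100 = 0.015
strain = beta_m * (1-Vf) * dM = 0.4 * 0.49 * 0.015 = 0.00294

0.00294


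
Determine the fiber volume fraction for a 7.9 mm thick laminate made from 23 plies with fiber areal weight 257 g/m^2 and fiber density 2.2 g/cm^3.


Vf = n * FAW / (rho_f * h * 1000) = 23 * 257 / (2.2 * 7.9 * 1000) = 0.3401

0.3401


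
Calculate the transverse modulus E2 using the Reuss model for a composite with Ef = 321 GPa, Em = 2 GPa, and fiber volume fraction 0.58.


1/E2 = Vf/Ef + (1-Vf)/Em = 0.58/321 + 0.42/2
E2 = 4.72 GPa

4.72 GPa


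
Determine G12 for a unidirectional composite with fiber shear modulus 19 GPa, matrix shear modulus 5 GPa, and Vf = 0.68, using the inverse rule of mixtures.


1/G12 = Vf/Gf + (1-Vf)/Gm = 0.68/19 + 0.32/5
G12 = 10.02 GPa

10.02 GPa


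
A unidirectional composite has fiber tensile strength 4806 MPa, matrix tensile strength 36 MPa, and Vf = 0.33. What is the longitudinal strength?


sigma_1 = sigma_f*Vf + sigma_m*(1-Vf) = 4806*0.33 + 36*0.67 = 1610.1 MPa

1610.1 MPa


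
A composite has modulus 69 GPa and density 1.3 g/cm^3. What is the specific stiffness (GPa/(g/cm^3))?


Specific stiffness = E/rho = 69/1.3 = 53.1 GPa/(g/cm^3)

53.1 GPa/(g/cm^3)


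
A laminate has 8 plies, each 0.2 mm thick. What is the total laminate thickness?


h = n * t_ply = 8 * 0.2 = 1.6 mm

1.6 mm


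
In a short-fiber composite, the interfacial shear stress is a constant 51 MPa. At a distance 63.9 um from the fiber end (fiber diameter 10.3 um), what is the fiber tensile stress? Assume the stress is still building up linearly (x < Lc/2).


Force balance: sigma_f * (pi*d^2/4) = tau * (pi*d) * x  ->  sigma_f = 4 * tau * x / d
sigma_f = 4 * 51 * 63.9 / 10.3 = 1265.6 MPa

1265.6 MPa


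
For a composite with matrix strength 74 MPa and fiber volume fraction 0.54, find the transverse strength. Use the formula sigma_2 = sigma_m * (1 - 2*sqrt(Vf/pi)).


factor = 1 - 2*sqrt(0.54/pi) = 0.1708
sigma_2 = 74 * 0.1708 = 12.64 MPa

12.64 MPa


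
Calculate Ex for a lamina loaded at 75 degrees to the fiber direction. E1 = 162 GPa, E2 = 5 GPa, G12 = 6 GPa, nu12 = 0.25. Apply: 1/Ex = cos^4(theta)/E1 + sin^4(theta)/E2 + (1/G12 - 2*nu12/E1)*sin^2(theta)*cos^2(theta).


cos^4(75) = 0.004487, sin^4(75) = 0.870513, sin^2(75)*cos^2(75) = 0.0625
1/G12 - 2*nu12/E1 = 1/6 - 2*0.25/162 = 0.16358 GPa^-1
1/Ex = 0.004487/162 + 0.870513/5 + 0.16358*0.0625 = 0.184354 GPa^-1
Ex = 5.42 GPa

5.42 GPa


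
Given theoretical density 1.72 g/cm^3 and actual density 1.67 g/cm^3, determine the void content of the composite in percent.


Void% = (rho_theo - rho_actual)/rho_theo * 100 = (1.72 - 1.67)/1.72 * 100 = 2.91%

2.91%


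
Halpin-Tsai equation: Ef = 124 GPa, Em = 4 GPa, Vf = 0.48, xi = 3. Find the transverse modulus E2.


eta = (Ef/Em - 1)/(Ef/Em + xi) = (31.0 - 1)/(31.0 + 3) = 0.8824
E2 = Em*(1+xi*eta*Vf)/(1-eta*Vf) = 15.76 GPa

15.76 GPa


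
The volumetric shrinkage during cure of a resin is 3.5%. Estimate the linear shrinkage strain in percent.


Linear shrinkage ≈ vol_shrink/3 = 3.5/3 = 1.167%

1.167%


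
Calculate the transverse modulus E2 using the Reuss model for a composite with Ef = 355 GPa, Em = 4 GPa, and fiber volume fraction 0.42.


1/E2 = Vf/Ef + (1-Vf)/Em = 0.42/355 + 0.58/4
E2 = 6.84 GPa

6.84 GPa


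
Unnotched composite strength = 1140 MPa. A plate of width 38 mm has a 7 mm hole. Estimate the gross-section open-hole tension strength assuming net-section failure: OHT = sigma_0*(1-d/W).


OHT = sigma_0*(1-d/W) = 1140*(1-7/38) = 930.0 MPa

930.0 MPa


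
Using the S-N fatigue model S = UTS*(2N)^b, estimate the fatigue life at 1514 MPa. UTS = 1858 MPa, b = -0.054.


N = 0.5 * (S/UTS)^(1/b) = 0.5 * (1514/1858)^(1/-0.054) = 22.1633 cycles

22.1633 cycles


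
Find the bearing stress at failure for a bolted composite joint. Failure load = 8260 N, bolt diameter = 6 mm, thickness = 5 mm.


sigma_br = F/(d*h) = 8260/(6*5) = 275.3 MPa

275.3 MPa


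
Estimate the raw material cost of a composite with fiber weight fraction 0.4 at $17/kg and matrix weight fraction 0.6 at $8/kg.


Cost = cost_f*Wf + cost_m*Wm = 17*0.4 + 8*0.6 = $11.6/kg

$11.6/kg


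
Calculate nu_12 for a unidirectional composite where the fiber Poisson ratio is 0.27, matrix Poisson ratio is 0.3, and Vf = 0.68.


nu_12 = nu_f*Vf + nu_m*(1-Vf) = 0.27*0.68 + 0.3*0.32 = 0.2796

0.2796


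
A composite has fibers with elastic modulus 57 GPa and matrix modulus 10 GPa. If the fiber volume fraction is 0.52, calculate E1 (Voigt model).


E1 = Ef*Vf + Em*(1-Vf) = 57*0.52 + 10*0.48 = 34.44 GPa

34.44 GPa


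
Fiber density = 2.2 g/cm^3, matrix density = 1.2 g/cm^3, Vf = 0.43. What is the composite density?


rho_c = rho_f*Vf + rho_m*(1-Vf) = 2.2*0.43 + 1.2*0.57 = 1.63 g/cm^3

1.63 g/cm^3


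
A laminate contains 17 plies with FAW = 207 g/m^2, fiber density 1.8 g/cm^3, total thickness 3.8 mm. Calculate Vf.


Vf = n * FAW / (rho_f * h * 1000) = 17 * 207 / (1.8 * 3.8 * 1000) = 0.5145

0.5145


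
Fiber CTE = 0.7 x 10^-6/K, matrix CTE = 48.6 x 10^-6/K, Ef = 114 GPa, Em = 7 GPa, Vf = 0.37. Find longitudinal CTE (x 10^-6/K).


E1 = Ef*Vf + Em*(1-Vf) = 46.59
alpha_1 = (alpha_f*Ef*Vf + alpha_m*Em*(1-Vf))/E1 = 5.23 x 10^-6/K

5.23 x 10^-6/K


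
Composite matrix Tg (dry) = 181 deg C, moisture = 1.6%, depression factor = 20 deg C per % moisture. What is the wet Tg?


Tg_wet = Tg_dry - k*moisture = 181 - 20*1.6 = 149.0 deg C

149.0 deg C


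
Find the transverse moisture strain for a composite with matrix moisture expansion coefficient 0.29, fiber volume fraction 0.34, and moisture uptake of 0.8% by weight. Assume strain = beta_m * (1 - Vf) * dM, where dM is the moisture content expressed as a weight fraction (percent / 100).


dM = 0.8/100 = 0.008
strain = beta_m * (1-Vf) * dM = 0.29 * 0.66 * 0.008 = 0.0015312

0.0015312


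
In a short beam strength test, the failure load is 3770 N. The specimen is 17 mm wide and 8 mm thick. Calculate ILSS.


ILSS = 3F/(4bh) = 3*3770/(4*17*8) = 20.79 MPa

20.79 MPa


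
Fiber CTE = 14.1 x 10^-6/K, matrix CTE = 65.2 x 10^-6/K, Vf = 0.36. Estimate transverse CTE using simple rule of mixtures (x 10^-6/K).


alpha_2 = alpha_f*Vf + alpha_m*(1-Vf) = 14.1*0.36 + 65.2*0.64 = 46.8 x 10^-6/K

46.8 x 10^-6/K


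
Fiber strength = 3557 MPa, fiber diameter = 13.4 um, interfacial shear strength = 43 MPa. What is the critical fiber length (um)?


Lc = sigma_f * d / (2 * tau_i) = 3557 * 13.4 / (2 * 43) = 554.2 um

554.2 um


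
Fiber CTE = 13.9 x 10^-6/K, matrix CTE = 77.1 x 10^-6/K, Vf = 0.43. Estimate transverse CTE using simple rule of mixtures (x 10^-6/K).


alpha_2 = alpha_f*Vf + alpha_m*(1-Vf) = 13.9*0.43 + 77.1*0.57 = 49.9 x 10^-6/K

49.9 x 10^-6/K


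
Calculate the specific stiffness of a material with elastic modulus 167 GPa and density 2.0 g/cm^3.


Specific stiffness = E/rho = 167/2.0 = 83.5 GPa/(g/cm^3)

83.5 GPa/(g/cm^3)


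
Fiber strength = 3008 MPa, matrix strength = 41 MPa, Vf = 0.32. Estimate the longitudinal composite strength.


sigma_1 = sigma_f*Vf + sigma_m*(1-Vf) = 3008*0.32 + 41*0.68 = 990.4 MPa

990.4 MPa


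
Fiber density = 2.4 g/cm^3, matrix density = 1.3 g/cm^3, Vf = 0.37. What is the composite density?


rho_c = rho_f*Vf + rho_m*(1-Vf) = 2.4*0.37 + 1.3*0.63 = 1.707 g/cm^3

1.707 g/cm^3


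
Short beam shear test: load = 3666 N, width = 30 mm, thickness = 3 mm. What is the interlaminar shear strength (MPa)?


ILSS = 3F/(4bh) = 3*3666/(4*30*3) = 30.55 MPa

30.55 MPa


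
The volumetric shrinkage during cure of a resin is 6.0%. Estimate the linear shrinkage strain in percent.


Linear shrinkage ≈ vol_shrink/3 = 6.0/3 = 2.0%

2.0%


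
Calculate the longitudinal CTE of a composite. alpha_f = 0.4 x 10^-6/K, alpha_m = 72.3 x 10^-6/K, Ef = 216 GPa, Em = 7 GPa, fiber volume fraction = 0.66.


E1 = Ef*Vf + Em*(1-Vf) = 144.94
alpha_1 = (alpha_f*Ef*Vf + alpha_m*Em*(1-Vf))/E1 = 1.58 x 10^-6/K

1.58 x 10^-6/K


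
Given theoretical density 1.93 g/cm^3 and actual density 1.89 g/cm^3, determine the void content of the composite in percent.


Void% = (rho_theo - rho_actual)/rho_theo * 100 = (1.93 - 1.89)/1.93 * 100 = 2.07%

2.07%


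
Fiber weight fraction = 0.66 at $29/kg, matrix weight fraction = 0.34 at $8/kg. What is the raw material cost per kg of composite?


Cost = cost_f*Wf + cost_m*Wm = 29*0.66 + 8*0.34 = $21.86/kg

$21.86/kg


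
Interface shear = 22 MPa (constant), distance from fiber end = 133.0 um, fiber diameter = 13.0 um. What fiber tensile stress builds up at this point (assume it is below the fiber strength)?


Force balance: sigma_f * (pi*d^2/4) = tau * (pi*d) * x  ->  sigma_f = 4 * tau * x / d
sigma_f = 4 * 22 * 133.0 / 13.0 = 900.3 MPa

900.3 MPa


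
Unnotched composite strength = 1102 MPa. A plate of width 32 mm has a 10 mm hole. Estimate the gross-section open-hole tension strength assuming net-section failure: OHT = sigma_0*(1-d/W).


OHT = sigma_0*(1-d/W) = 1102*(1-10/32) = 757.6 MPa

757.6 MPa


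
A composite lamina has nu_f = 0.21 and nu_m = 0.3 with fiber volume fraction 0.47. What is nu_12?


nu_12 = nu_f*Vf + nu_m*(1-Vf) = 0.21*0.47 + 0.3*0.53 = 0.2577

0.2577


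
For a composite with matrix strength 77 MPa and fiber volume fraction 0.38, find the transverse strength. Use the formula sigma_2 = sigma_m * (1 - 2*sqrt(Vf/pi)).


factor = 1 - 2*sqrt(0.38/pi) = 0.3044
sigma_2 = 77 * 0.3044 = 23.44 MPa

23.44 MPa


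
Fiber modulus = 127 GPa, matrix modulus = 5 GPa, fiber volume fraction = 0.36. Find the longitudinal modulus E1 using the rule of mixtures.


E1 = Ef*Vf + Em*(1-Vf) = 127*0.36 + 5*0.64 = 48.92 GPa

48.92 GPa


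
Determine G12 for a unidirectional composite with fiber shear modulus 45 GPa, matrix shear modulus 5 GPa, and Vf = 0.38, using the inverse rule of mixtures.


1/G12 = Vf/Gf + (1-Vf)/Gm = 0.38/45 + 0.62/5
G12 = 7.55 GPa

7.55 GPa


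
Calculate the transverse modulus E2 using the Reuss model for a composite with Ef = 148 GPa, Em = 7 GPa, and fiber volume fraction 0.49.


1/E2 = Vf/Ef + (1-Vf)/Em = 0.49/148 + 0.51/7
E2 = 13.13 GPa

13.13 GPa


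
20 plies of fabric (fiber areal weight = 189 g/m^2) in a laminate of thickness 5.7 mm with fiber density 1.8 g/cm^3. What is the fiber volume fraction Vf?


Vf = n * FAW / (rho_f * h * 1000) = 20 * 189 / (1.8 * 5.7 * 1000) = 0.3684

0.3684


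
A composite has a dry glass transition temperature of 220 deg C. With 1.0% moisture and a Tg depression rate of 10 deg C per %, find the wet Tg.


Tg_wet = Tg_dry - k*moisture = 220 - 10*1.0 = 210.0 deg C

210.0 deg C


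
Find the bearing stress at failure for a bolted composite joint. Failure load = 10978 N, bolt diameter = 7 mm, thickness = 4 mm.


sigma_br = F/(d*h) = 10978/(7*4) = 392.1 MPa

392.1 MPa


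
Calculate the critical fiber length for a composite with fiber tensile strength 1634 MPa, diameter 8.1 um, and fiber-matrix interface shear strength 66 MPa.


Lc = sigma_f * d / (2 * tau_i) = 1634 * 8.1 / (2 * 66) = 100.3 um

100.3 um


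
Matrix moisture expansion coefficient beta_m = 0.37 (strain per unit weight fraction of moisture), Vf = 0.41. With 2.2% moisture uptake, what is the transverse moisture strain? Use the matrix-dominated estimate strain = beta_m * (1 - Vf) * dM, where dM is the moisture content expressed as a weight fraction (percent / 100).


dM = 2.2/100 = 0.022
strain = beta_m * (1-Vf) * dM = 0.37 * 0.59 * 0.022 = 0.0048026

0.0048026


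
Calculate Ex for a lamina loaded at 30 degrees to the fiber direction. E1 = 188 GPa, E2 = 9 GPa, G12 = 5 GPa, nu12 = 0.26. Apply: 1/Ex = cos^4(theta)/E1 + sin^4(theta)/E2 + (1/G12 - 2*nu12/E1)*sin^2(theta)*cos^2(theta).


cos^4(30) = 0.5625, sin^4(30) = 0.0625, sin^2(30)*cos^2(30) = 0.1875
1/G12 - 2*nu12/E1 = 1/5 - 2*0.26/188 = 0.197234 GPa^-1
1/Ex = 0.5625/188 + 0.0625/9 + 0.197234*0.1875 = 0.0469178 GPa^-1
Ex = 21.31 GPa

21.31 GPa


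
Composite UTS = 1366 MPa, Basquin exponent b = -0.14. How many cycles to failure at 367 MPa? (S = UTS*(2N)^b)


N = 0.5 * (S/UTS)^(1/b) = 0.5 * (367/1366)^(1/-0.14) = 5970.3956 cycles

5970.3956 cycles


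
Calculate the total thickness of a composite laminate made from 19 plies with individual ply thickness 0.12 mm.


h = n * t_ply = 19 * 0.12 = 2.28 mm

2.28 mm


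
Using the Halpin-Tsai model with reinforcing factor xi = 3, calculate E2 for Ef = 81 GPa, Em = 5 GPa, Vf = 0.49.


eta = (Ef/Em - 1)/(Ef/Em + xi) = (16.2 - 1)/(16.2 + 3) = 0.7917
E2 = Em*(1+xi*eta*Vf)/(1-eta*Vf) = 17.68 GPa

17.68 GPa


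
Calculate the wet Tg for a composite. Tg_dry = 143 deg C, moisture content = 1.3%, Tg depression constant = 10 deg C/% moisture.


Tg_wet = Tg_dry - k*moisture = 143 - 10*1.3 = 130.0 deg C

130.0 deg C


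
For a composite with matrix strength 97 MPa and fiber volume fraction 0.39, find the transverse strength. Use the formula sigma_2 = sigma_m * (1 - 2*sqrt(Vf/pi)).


factor = 1 - 2*sqrt(0.39/pi) = 0.2953
sigma_2 = 97 * 0.2953 = 28.65 MPa

28.65 MPa


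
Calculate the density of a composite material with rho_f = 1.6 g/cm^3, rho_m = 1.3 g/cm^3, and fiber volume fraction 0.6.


rho_c = rho_f*Vf + rho_m*(1-Vf) = 1.6*0.6 + 1.3*0.4 = 1.48 g/cm^3

1.48 g/cm^3


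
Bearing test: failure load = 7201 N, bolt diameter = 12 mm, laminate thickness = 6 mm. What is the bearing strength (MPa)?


sigma_br = F/(d*h) = 7201/(12*6) = 100.0 MPa

100.0 MPa


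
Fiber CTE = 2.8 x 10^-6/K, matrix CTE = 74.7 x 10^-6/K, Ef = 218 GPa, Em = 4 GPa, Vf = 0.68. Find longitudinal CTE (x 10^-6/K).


E1 = Ef*Vf + Em*(1-Vf) = 149.52
alpha_1 = (alpha_f*Ef*Vf + alpha_m*Em*(1-Vf))/E1 = 3.42 x 10^-6/K

3.42 x 10^-6/K


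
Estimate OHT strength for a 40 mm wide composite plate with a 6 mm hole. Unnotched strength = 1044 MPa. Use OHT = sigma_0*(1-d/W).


OHT = sigma_0*(1-d/W) = 1044*(1-6/40) = 887.4 MPa

887.4 MPa


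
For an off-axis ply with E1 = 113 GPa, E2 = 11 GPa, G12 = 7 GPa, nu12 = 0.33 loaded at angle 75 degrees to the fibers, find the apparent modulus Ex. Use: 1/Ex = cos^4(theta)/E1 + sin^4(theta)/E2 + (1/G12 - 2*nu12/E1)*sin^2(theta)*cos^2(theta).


cos^4(75) = 0.004487, sin^4(75) = 0.870513, sin^2(75)*cos^2(75) = 0.0625
1/G12 - 2*nu12/E1 = 1/7 - 2*0.33/113 = 0.137016 GPa^-1
1/Ex = 0.004487/113 + 0.870513/11 + 0.137016*0.0625 = 0.0877408 GPa^-1
Ex = 11.4 GPa

11.4 GPa


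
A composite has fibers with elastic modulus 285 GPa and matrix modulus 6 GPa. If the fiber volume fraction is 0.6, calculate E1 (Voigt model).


E1 = Ef*Vf + Em*(1-Vf) = 285*0.6 + 6*0.4 = 173.4 GPa

173.4 GPa


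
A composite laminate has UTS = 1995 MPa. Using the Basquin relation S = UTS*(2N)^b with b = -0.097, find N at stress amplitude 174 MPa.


N = 0.5 * (S/UTS)^(1/b) = 0.5 * (174/1995)^(1/-0.097) = 4.1740e+10 cycles

4.1740e+10 cycles


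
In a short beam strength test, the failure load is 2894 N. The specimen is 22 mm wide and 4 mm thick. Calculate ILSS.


ILSS = 3F/(4bh) = 3*2894/(4*22*4) = 24.66 MPa

24.66 MPa


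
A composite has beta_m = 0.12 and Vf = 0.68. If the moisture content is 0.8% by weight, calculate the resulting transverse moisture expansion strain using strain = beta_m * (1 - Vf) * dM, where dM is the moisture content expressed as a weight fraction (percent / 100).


dM = 0.8/100 = 0.008
strain = beta_m * (1-Vf) * dM = 0.12 * 0.32 * 0.008 = 0.0003072

0.0003072


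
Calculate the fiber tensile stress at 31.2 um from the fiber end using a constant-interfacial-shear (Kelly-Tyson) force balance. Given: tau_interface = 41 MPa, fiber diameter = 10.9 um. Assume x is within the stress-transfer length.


Force balance: sigma_f * (pi*d^2/4) = tau * (pi*d) * x  ->  sigma_f = 4 * tau * x / d
sigma_f = 4 * 41 * 31.2 / 10.9 = 469.4 MPa

469.4 MPa


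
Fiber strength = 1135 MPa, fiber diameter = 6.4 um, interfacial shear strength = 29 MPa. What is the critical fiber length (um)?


Lc = sigma_f * d / (2 * tau_i) = 1135 * 6.4 / (2 * 29) = 125.2 um

125.2 um


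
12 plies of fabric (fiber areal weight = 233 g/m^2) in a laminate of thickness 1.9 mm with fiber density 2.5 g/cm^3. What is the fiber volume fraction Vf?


Vf = n * FAW / (rho_f * h * 1000) = 12 * 233 / (2.5 * 1.9 * 1000) = 0.5886

0.5886


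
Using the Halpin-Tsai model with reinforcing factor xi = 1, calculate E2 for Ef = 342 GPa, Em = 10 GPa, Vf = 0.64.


eta = (Ef/Em - 1)/(Ef/Em + xi) = (34.2 - 1)/(34.2 + 1) = 0.9432
E2 = Em*(1+xi*eta*Vf)/(1-eta*Vf) = 40.46 GPa

40.46 GPa


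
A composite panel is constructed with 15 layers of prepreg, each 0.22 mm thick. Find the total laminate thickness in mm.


h = n * t_ply = 15 * 0.22 = 3.3 mm

3.3 mm


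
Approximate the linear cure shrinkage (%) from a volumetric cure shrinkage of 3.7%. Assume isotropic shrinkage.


Linear shrinkage ≈ vol_shrink/3 = 3.7/3 = 1.233%

1.233%


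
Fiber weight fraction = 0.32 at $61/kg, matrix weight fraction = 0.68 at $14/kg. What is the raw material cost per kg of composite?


Cost = cost_f*Wf + cost_m*Wm = 61*0.32 + 14*0.68 = $29.04/kg

$29.04/kg


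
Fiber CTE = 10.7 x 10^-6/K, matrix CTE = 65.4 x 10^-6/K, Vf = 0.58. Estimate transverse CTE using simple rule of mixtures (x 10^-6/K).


alpha_2 = alpha_f*Vf + alpha_m*(1-Vf) = 10.7*0.58 + 65.4*0.42 = 33.7 x 10^-6/K

33.7 x 10^-6/K


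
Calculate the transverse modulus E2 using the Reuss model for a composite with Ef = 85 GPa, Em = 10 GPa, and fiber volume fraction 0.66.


1/E2 = Vf/Ef + (1-Vf)/Em = 0.66/85 + 0.34/10
E2 = 23.94 GPa

23.94 GPa


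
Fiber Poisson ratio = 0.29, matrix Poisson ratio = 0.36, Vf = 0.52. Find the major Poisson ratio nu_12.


nu_12 = nu_f*Vf + nu_m*(1-Vf) = 0.29*0.52 + 0.36*0.48 = 0.3236

0.3236


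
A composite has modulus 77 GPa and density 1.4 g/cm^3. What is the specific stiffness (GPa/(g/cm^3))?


Specific stiffness = E/rho = 77/1.4 = 55.0 GPa/(g/cm^3)

55.0 GPa/(g/cm^3)


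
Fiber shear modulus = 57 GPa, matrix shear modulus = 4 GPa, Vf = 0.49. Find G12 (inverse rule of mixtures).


1/G12 = Vf/Gf + (1-Vf)/Gm = 0.49/57 + 0.51/4
G12 = 7.35 GPa

7.35 GPa


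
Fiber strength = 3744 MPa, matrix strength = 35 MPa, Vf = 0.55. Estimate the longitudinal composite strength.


sigma_1 = sigma_f*Vf + sigma_m*(1-Vf) = 3744*0.55 + 35*0.45 = 2075.0 MPa

2075.0 MPa


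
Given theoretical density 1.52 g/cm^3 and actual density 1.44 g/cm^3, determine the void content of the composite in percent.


Void% = (rho_theo - rho_actual)/rho_theo * 100 = (1.52 - 1.44)/1.52 * 100 = 5.26%

5.26%


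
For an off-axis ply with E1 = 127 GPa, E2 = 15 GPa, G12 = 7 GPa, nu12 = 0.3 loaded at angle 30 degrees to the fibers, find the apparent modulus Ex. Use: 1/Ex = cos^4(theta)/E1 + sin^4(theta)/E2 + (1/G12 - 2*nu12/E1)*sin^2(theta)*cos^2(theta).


cos^4(30) = 0.5625, sin^4(30) = 0.0625, sin^2(30)*cos^2(30) = 0.1875
1/G12 - 2*nu12/E1 = 1/7 - 2*0.3/127 = 0.138133 GPa^-1
1/Ex = 0.5625/127 + 0.0625/15 + 0.138133*0.1875 = 0.0344957 GPa^-1
Ex = 28.99 GPa

28.99 GPa


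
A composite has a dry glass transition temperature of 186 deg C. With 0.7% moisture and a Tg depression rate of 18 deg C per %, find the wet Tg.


Tg_wet = Tg_dry - k*moisture = 186 - 18*0.7 = 173.4 deg C

173.4 deg C


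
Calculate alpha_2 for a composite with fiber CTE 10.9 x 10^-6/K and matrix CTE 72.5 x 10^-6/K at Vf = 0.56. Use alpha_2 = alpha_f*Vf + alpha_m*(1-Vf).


alpha_2 = alpha_f*Vf + alpha_m*(1-Vf) = 10.9*0.56 + 72.5*0.44 = 38.0 x 10^-6/K

38.0 x 10^-6/K


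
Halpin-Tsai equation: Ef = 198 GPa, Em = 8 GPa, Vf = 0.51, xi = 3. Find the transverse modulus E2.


eta = (Ef/Em - 1)/(Ef/Em + xi) = (24.75 - 1)/(24.75 + 3) = 0.8559
E2 = Em*(1+xi*eta*Vf)/(1-eta*Vf) = 32.79 GPa

32.79 GPa


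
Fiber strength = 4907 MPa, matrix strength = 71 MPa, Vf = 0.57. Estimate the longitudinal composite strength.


sigma_1 = sigma_f*Vf + sigma_m*(1-Vf) = 4907*0.57 + 71*0.43 = 2827.5 MPa

2827.5 MPa


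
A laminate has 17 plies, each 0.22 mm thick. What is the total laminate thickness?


h = n * t_ply = 17 * 0.22 = 3.74 mm

3.74 mm


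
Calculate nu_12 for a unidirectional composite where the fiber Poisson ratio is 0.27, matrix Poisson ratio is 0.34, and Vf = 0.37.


nu_12 = nu_f*Vf + nu_m*(1-Vf) = 0.27*0.37 + 0.34*0.63 = 0.3141

0.3141


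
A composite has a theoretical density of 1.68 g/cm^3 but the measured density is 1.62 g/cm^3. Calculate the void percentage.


Void% = (rho_theo - rho_actual)/rho_theo * 100 = (1.68 - 1.62)/1.68 * 100 = 3.57%

3.57%


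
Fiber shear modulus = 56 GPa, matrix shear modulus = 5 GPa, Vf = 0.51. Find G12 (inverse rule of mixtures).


1/G12 = Vf/Gf + (1-Vf)/Gm = 0.51/56 + 0.49/5
G12 = 9.34 GPa

9.34 GPa


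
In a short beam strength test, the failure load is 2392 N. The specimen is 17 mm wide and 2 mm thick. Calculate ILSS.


ILSS = 3F/(4bh) = 3*2392/(4*17*2) = 52.76 MPa

52.76 MPa


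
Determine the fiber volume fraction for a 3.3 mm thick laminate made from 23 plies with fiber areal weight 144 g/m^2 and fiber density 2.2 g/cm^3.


Vf = n * FAW / (rho_f * h * 1000) = 23 * 144 / (2.2 * 3.3 * 1000) = 0.4562

0.4562


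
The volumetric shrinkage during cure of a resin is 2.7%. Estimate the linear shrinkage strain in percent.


Linear shrinkage ≈ vol_shrink/3 = 2.7/3 = 0.9%

0.9%


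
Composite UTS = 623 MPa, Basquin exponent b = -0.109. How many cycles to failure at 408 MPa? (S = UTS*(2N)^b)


N = 0.5 * (S/UTS)^(1/b) = 0.5 * (408/623)^(1/-0.109) = 24.2921 cycles

24.2921 cycles


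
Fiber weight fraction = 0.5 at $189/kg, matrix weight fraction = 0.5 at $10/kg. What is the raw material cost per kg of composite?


Cost = cost_f*Wf + cost_m*Wm = 189*0.5 + 10*0.5 = $99.5/kg

$99.5/kg


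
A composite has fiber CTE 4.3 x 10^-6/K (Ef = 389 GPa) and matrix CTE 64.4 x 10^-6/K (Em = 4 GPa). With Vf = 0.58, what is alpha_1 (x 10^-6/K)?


E1 = Ef*Vf + Em*(1-Vf) = 227.3
alpha_1 = (alpha_f*Ef*Vf + alpha_m*Em*(1-Vf))/E1 = 4.74 x 10^-6/K

4.74 x 10^-6/K


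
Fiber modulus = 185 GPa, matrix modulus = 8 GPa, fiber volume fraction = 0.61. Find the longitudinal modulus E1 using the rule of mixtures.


E1 = Ef*Vf + Em*(1-Vf) = 185*0.61 + 8*0.39 = 115.97 GPa

115.97 GPa


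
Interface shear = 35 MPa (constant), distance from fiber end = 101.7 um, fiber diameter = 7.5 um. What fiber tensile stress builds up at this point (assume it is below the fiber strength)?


Force balance: sigma_f * (pi*d^2/4) = tau * (pi*d) * x  ->  sigma_f = 4 * tau * x / d
sigma_f = 4 * 35 * 101.7 / 7.5 = 1898.4 MPa

1898.4 MPa


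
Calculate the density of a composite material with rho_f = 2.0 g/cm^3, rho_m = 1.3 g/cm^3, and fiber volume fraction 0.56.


rho_c = rho_f*Vf + rho_m*(1-Vf) = 2.0*0.56 + 1.3*0.44 = 1.692 g/cm^3

1.692 g/cm^3


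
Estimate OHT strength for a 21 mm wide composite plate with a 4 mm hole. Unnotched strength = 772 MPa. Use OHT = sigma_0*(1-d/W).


OHT = sigma_0*(1-d/W) = 772*(1-4/21) = 625.0 MPa

625.0 MPa


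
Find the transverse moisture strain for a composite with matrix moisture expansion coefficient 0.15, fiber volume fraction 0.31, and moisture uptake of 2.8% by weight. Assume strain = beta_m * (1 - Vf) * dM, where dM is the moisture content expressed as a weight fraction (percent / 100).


dM = 2.8/100 = 0.028
strain = beta_m * (1-Vf) * dM = 0.15 * 0.69 * 0.028 = 0.002898

0.002898


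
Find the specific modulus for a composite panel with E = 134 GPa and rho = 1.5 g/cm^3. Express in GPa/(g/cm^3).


Specific stiffness = E/rho = 134/1.5 = 89.3 GPa/(g/cm^3)

89.3 GPa/(g/cm^3)


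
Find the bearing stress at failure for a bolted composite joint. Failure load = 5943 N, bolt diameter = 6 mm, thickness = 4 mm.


sigma_br = F/(d*h) = 5943/(6*4) = 247.6 MPa

247.6 MPa


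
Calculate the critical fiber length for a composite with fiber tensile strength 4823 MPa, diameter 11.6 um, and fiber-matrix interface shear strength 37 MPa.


Lc = sigma_f * d / (2 * tau_i) = 4823 * 11.6 / (2 * 37) = 756.0 um

756.0 um


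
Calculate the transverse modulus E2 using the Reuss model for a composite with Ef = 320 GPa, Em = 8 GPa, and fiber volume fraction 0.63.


1/E2 = Vf/Ef + (1-Vf)/Em = 0.63/320 + 0.37/8
E2 = 20.74 GPa

20.74 GPa


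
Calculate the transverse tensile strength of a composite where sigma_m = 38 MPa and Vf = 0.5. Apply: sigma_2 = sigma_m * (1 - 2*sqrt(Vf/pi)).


factor = 1 - 2*sqrt(0.5/pi) = 0.2021
sigma_2 = 38 * 0.2021 = 7.68 MPa

7.68 MPa


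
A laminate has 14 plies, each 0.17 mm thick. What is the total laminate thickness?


h = n * t_ply = 14 * 0.17 = 2.38 mm

2.38 mm


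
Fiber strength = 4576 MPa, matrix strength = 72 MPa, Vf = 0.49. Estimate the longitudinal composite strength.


sigma_1 = sigma_f*Vf + sigma_m*(1-Vf) = 4576*0.49 + 72*0.51 = 2279.0 MPa

2279.0 MPa


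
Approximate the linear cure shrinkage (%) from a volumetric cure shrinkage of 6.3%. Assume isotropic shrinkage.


Linear shrinkage ≈ vol_shrink/3 = 6.3/3 = 2.1%

2.1%


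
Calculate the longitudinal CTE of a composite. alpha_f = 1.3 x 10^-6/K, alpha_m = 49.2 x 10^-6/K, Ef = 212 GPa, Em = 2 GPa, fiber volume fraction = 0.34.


E1 = Ef*Vf + Em*(1-Vf) = 73.4
alpha_1 = (alpha_f*Ef*Vf + alpha_m*Em*(1-Vf))/E1 = 2.16 x 10^-6/K

2.16 x 10^-6/K


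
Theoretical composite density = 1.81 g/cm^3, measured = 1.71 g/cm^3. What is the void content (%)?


Void% = (rho_theo - rho_actual)/rho_theo * 100 = (1.81 - 1.71)/1.81 * 100 = 5.52%

5.52%


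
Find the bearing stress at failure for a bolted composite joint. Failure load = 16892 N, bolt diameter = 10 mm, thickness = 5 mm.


sigma_br = F/(d*h) = 16892/(10*5) = 337.8 MPa

337.8 MPa


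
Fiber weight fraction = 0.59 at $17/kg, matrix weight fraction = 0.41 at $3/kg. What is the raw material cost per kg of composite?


Cost = cost_f*Wf + cost_m*Wm = 17*0.59 + 3*0.41 = $11.26/kg

$11.26/kg


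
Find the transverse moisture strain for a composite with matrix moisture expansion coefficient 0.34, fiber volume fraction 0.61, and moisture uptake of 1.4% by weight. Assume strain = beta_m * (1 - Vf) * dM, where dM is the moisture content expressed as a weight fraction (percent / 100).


dM = 1.4/100 = 0.014
strain = beta_m * (1-Vf) * dM = 0.34 * 0.39 * 0.014 = 0.0018564

0.0018564


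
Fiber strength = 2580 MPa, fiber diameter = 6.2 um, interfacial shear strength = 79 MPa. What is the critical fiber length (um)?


Lc = sigma_f * d / (2 * tau_i) = 2580 * 6.2 / (2 * 79) = 101.2 um

101.2 um


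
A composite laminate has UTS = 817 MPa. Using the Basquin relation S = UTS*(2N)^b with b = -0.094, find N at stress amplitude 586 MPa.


N = 0.5 * (S/UTS)^(1/b) = 0.5 * (586/817)^(1/-0.094) = 17.1529 cycles

17.1529 cycles


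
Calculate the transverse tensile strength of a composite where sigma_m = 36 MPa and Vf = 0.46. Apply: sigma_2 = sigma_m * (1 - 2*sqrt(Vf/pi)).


factor = 1 - 2*sqrt(0.46/pi) = 0.2347
sigma_2 = 36 * 0.2347 = 8.45 MPa

8.45 MPa


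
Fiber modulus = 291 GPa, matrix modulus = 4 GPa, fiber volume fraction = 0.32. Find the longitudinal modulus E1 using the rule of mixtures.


E1 = Ef*Vf + Em*(1-Vf) = 291*0.32 + 4*0.68 = 95.84 GPa

95.84 GPa


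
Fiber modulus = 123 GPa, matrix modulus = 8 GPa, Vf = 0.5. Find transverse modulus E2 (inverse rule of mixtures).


1/E2 = Vf/Ef + (1-Vf)/Em = 0.5/123 + 0.5/8
E2 = 15.02 GPa

15.02 GPa


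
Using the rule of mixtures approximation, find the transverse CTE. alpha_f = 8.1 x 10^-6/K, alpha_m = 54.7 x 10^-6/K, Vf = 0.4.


alpha_2 = alpha_f*Vf + alpha_m*(1-Vf) = 8.1*0.4 + 54.7*0.6 = 36.1 x 10^-6/K

36.1 x 10^-6/K


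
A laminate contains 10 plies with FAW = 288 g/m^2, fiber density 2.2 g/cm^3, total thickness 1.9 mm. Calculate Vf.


Vf = n * FAW / (rho_f * h * 1000) = 10 * 288 / (2.2 * 1.9 * 1000) = 0.689

0.689


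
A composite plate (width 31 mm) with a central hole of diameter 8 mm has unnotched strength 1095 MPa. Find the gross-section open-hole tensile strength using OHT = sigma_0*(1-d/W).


OHT = sigma_0*(1-d/W) = 1095*(1-8/31) = 812.4 MPa

812.4 MPa


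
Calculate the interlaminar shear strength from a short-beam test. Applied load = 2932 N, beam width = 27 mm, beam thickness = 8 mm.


ILSS = 3F/(4bh) = 3*2932/(4*27*8) = 10.18 MPa

10.18 MPa


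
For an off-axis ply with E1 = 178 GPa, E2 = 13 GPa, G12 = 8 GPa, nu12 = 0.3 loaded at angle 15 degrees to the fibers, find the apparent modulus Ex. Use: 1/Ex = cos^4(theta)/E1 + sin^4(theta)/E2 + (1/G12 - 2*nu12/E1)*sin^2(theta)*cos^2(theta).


cos^4(15) = 0.870513, sin^4(15) = 0.004487, sin^2(15)*cos^2(15) = 0.0625
1/G12 - 2*nu12/E1 = 1/8 - 2*0.3/178 = 0.121629 GPa^-1
1/Ex = 0.870513/178 + 0.004487/13 + 0.121629*0.0625 = 0.0128375 GPa^-1
Ex = 77.9 GPa

77.9 GPa


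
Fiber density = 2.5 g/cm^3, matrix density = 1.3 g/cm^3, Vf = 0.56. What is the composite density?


rho_c = rho_f*Vf + rho_m*(1-Vf) = 2.5*0.56 + 1.3*0.44 = 1.972 g/cm^3

1.972 g/cm^3


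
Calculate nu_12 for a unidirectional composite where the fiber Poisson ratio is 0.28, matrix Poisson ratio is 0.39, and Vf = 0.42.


nu_12 = nu_f*Vf + nu_m*(1-Vf) = 0.28*0.42 + 0.39*0.58 = 0.3438

0.3438


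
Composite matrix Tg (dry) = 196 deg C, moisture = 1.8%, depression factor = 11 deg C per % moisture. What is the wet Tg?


Tg_wet = Tg_dry - k*moisture = 196 - 11*1.8 = 176.2 deg C

176.2 deg C


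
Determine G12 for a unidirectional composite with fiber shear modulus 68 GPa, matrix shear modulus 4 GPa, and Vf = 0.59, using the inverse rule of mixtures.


1/G12 = Vf/Gf + (1-Vf)/Gm = 0.59/68 + 0.41/4
G12 = 8.99 GPa

8.99 GPa


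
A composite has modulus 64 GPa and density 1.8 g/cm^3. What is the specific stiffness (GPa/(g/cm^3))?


Specific stiffness = E/rho = 64/1.8 = 35.6 GPa/(g/cm^3)

35.6 GPa/(g/cm^3)


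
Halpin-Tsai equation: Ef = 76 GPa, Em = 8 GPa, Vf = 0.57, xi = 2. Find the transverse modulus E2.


eta = (Ef/Em - 1)/(Ef/Em + xi) = (9.5 - 1)/(9.5 + 2) = 0.7391
E2 = Em*(1+xi*eta*Vf)/(1-eta*Vf) = 25.47 GPa

25.47 GPa


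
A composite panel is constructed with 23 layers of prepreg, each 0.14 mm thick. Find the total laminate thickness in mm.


h = n * t_ply = 23 * 0.14 = 3.22 mm

3.22 mm


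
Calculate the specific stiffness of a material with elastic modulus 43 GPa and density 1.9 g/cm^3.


Specific stiffness = E/rho = 43/1.9 = 22.6 GPa/(g/cm^3)

22.6 GPa/(g/cm^3)


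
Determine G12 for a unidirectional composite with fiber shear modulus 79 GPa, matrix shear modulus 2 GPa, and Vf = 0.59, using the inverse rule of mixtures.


1/G12 = Vf/Gf + (1-Vf)/Gm = 0.59/79 + 0.41/2
G12 = 4.71 GPa

4.71 GPa


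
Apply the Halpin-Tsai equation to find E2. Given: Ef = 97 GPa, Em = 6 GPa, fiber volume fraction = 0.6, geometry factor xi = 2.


eta = (Ef/Em - 1)/(Ef/Em + xi) = (16.1667 - 1)/(16.1667 + 2) = 0.8349
E2 = Em*(1+xi*eta*Vf)/(1-eta*Vf) = 24.07 GPa

24.07 GPa


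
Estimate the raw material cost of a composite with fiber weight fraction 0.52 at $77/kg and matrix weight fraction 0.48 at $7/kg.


Cost = cost_f*Wf + cost_m*Wm = 77*0.52 + 7*0.48 = $43.4/kg

$43.4/kg


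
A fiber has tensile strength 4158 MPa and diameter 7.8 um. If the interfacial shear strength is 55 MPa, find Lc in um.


Lc = sigma_f * d / (2 * tau_i) = 4158 * 7.8 / (2 * 55) = 294.8 um

294.8 um


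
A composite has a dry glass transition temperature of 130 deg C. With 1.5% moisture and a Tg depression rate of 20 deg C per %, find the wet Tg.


Tg_wet = Tg_dry - k*moisture = 130 - 20*1.5 = 100.0 deg C

100.0 deg C


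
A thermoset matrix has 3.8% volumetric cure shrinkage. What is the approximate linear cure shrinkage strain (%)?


Linear shrinkage ≈ vol_shrink/3 = 3.8/3 = 1.267%

1.267%


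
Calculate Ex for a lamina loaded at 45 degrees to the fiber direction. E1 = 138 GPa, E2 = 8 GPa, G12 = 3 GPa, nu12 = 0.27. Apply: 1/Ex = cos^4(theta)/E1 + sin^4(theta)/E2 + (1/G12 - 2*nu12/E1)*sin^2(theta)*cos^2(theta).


cos^4(45) = 0.25, sin^4(45) = 0.25, sin^2(45)*cos^2(45) = 0.25
1/G12 - 2*nu12/E1 = 1/3 - 2*0.27/138 = 0.32942 GPa^-1
1/Ex = 0.25/138 + 0.25/8 + 0.32942*0.25 = 0.1154167 GPa^-1
Ex = 8.66 GPa

8.66 GPa


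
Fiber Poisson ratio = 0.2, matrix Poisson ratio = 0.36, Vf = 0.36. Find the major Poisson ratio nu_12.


nu_12 = nu_f*Vf + nu_m*(1-Vf) = 0.2*0.36 + 0.36*0.64 = 0.3024

0.3024


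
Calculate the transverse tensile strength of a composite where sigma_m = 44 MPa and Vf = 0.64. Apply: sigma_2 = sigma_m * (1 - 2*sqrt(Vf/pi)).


factor = 1 - 2*sqrt(0.64/pi) = 0.0973
sigma_2 = 44 * 0.0973 = 4.28 MPa

4.28 MPa


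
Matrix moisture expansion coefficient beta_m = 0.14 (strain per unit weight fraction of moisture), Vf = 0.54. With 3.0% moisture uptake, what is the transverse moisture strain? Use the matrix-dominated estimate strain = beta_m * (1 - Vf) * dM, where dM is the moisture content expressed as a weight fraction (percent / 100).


dM = 3.0/100 = 0.03
strain = beta_m * (1-Vf) * dM = 0.14 * 0.46 * 0.03 = 0.001932

0.001932


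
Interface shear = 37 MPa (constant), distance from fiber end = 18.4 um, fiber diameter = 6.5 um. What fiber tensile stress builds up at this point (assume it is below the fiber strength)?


Force balance: sigma_f * (pi*d^2/4) = tau * (pi*d) * x  ->  sigma_f = 4 * tau * x / d
sigma_f = 4 * 37 * 18.4 / 6.5 = 419.0 MPa

419.0 MPa


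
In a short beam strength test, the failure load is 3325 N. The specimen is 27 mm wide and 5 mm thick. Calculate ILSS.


ILSS = 3F/(4bh) = 3*3325/(4*27*5) = 18.47 MPa

18.47 MPa


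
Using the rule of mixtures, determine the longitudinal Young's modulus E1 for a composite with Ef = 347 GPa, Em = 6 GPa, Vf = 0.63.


E1 = Ef*Vf + Em*(1-Vf) = 347*0.63 + 6*0.37 = 220.83 GPa

220.83 GPa


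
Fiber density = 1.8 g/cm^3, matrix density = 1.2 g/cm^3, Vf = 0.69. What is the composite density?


rho_c = rho_f*Vf + rho_m*(1-Vf) = 1.8*0.69 + 1.2*0.31 = 1.614 g/cm^3

1.614 g/cm^3


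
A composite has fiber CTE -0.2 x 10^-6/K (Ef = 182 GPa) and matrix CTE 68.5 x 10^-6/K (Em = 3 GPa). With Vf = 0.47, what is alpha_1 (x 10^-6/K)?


E1 = Ef*Vf + Em*(1-Vf) = 87.13
alpha_1 = (alpha_f*Ef*Vf + alpha_m*Em*(1-Vf))/E1 = 1.05 x 10^-6/K

1.05 x 10^-6/K
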